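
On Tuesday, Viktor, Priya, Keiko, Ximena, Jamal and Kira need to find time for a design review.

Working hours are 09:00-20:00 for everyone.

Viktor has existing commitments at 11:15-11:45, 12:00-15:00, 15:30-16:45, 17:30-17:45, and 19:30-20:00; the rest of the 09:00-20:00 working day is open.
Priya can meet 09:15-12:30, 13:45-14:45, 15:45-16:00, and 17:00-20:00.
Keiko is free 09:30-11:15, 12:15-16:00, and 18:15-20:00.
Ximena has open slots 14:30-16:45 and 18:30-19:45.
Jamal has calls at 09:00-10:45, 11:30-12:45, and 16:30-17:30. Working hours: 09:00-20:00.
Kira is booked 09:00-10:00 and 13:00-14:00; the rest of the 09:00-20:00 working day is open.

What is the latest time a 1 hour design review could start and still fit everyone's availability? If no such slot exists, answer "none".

Viktor free within 09:00–20:00: 09:00–11:15, 11:45–12:00, 15:00–15:30, 16:45–17:30, 17:45–19:30.
Jamal free within 09:00–20:00: 10:45–11:30, 12:45–16:30, 17:30–20:00.
Kira free within 09:00–20:00: 10:00–13:00, 14:00–20:00.
Viktor ∩ Priya: 09:15–11:15, 11:45–12:00, 17:00–17:30, 17:45–19:30.
Viktor ∩ Priya ∩ Keiko: 09:30–11:15, 18:15–19:30.
Viktor ∩ Priya ∩ Keiko ∩ Ximena: 18:30–19:30.
Viktor ∩ Priya ∩ Keiko ∩ Ximena ∩ Jamal: 18:30–19:30.
Viktor ∩ Priya ∩ Keiko ∩ Ximena ∩ Jamal ∩ Kira: 18:30–19:30.
Windows ≥ 60 min: 18:30–19:30.
Latest start in the last window 18:30–19:30 is 19:30 − 60 min = 18:30.

18:30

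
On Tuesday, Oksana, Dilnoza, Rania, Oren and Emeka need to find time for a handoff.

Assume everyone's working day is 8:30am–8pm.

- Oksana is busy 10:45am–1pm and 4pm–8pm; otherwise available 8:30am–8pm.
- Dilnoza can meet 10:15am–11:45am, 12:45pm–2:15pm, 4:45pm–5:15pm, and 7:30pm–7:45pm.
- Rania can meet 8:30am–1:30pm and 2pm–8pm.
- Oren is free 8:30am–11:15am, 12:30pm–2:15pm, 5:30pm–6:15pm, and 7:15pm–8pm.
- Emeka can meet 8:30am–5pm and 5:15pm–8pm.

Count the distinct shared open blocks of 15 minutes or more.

3

Oksana free within 08:30–20:00: 08:30–10:45, 13:00–16:00.
Oksana ∩ Dilnoza: 10:15–10:45, 13:00–14:15.
Oksana ∩ Dilnoza ∩ Rania: 10:15–10:45, 13:00–13:30, 14:00–14:15.
Oksana ∩ Dilnoza ∩ Rania ∩ Oren: 10:15–10:45, 13:00–13:30, 14:00–14:15.
Oksana ∩ Dilnoza ∩ Rania ∩ Oren ∩ Emeka: 10:15–10:45, 13:00–13:30, 14:00–14:15.
Windows ≥ 15 min: 10:15–10:45, 13:00–13:30, 14:00–14:15.
That's 3 windows.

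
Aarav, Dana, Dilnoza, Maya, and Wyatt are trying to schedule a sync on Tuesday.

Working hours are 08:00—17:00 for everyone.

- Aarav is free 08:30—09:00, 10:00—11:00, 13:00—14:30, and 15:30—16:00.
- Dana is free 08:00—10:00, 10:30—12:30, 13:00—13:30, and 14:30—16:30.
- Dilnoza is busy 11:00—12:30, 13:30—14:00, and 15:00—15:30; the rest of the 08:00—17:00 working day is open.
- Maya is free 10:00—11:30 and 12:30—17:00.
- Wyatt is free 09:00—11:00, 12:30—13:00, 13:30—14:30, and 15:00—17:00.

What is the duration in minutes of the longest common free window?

30 minutes

Dilnoza free within 08:00–17:00: 08:00–11:00, 12:30–13:30, 14:00–15:00, 15:30–17:00.
Aarav ∩ Dana: 08:30–09:00, 10:30–11:00, 13:00–13:30, 15:30–16:00.
Aarav ∩ Dana ∩ Dilnoza: 08:30–09:00, 10:30–11:00, 13:00–13:30, 15:30–16:00.
Aarav ∩ Dana ∩ Dilnoza ∩ Maya: 10:30–11:00, 13:00–13:30, 15:30–16:00.
Aarav ∩ Dana ∩ Dilnoza ∩ Maya ∩ Wyatt: 10:30–11:00, 15:30–16:00.
Common window lengths: 30, 30 min; longest is 30.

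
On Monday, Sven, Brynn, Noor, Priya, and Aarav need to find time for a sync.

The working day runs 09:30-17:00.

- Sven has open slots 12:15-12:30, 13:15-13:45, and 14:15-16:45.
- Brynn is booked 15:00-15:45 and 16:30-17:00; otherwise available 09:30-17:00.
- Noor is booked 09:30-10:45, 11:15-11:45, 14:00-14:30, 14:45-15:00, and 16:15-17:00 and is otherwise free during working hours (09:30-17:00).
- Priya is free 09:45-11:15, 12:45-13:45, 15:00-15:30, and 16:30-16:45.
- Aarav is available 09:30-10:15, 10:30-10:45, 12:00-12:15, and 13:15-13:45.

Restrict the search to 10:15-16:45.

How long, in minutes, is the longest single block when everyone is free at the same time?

30 minutes

Brynn free within 09:30–17:00: 09:30–15:00, 15:45–16:30.
Noor free within 09:30–17:00: 10:45–11:15, 11:45–14:00, 14:30–14:45, 15:00–16:15.
Sven ∩ Brynn: 12:15–12:30, 13:15–13:45, 14:15–15:00, 15:45–16:30.
Sven ∩ Brynn ∩ Noor: 12:15–12:30, 13:15–13:45, 14:30–14:45, 15:45–16:15.
Sven ∩ Brynn ∩ Noor ∩ Priya: 13:15–13:45.
Sven ∩ Brynn ∩ Noor ∩ Priya ∩ Aarav: 13:15–13:45.
Restricted to 10:15–16:45: 13:15–13:45.
Single common window of 30 minutes.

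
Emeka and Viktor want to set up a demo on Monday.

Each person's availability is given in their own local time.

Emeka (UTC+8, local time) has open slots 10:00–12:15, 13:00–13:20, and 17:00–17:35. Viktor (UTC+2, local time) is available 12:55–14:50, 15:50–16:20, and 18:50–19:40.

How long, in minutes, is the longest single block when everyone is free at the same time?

Emeka → UTC: 02:00–04:15, 05:00–05:20, 09:00–09:35.
Viktor → UTC: 10:55–12:50, 13:50–14:20, 16:50–17:40.
Emeka ∩ Viktor: (none).
No common window.

0 minutes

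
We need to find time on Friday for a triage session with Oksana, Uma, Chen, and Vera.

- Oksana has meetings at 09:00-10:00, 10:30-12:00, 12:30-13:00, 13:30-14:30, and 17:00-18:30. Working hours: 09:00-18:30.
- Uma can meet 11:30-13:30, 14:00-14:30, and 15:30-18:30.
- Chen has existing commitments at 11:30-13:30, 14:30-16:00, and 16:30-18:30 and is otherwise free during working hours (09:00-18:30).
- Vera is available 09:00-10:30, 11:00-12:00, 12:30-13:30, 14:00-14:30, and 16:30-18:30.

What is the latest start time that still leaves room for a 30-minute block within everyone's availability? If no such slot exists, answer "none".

Oksana free within 09:00–18:30: 10:00–10:30, 12:00–12:30, 13:00–13:30, 14:30–17:00.
Chen free within 09:00–18:30: 09:00–11:30, 13:30–14:30, 16:00–16:30.
Oksana ∩ Uma: 12:00–12:30, 13:00–13:30, 15:30–17:00.
Oksana ∩ Uma ∩ Chen: 16:00–16:30.
Oksana ∩ Uma ∩ Chen ∩ Vera: (none).
Windows ≥ 30 min: (none).

none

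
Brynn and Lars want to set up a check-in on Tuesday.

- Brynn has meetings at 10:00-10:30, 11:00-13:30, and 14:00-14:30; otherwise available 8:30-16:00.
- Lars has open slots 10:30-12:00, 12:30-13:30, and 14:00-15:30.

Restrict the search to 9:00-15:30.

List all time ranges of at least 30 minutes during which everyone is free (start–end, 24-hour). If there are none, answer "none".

Brynn free within 08:30–16:00: 08:30–10:00, 10:30–11:00, 13:30–14:00, 14:30–16:00.
Brynn ∩ Lars: 10:30–11:00, 14:30–15:30.
Restricted to 09:00–15:30: 10:30–11:00, 14:30–15:30.
Windows ≥ 30 min: 10:30–11:00, 14:30–15:30.

10:30–11:00, 14:30–15:30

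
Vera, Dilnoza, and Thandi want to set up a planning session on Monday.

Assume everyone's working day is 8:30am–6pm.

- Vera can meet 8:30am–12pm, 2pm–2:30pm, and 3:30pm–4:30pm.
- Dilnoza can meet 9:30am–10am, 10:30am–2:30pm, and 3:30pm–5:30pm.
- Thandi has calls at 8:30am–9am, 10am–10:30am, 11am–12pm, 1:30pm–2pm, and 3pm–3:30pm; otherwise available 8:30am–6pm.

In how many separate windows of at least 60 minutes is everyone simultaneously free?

Thandi free within 08:30–18:00: 09:00–10:00, 10:30–11:00, 12:00–13:30, 14:00–15:00, 15:30–18:00.
Vera ∩ Dilnoza: 09:30–10:00, 10:30–12:00, 14:00–14:30, 15:30–16:30.
Vera ∩ Dilnoza ∩ Thandi: 09:30–10:00, 10:30–11:00, 14:00–14:30, 15:30–16:30.
Windows ≥ 60 min: 15:30–16:30.
That's 1 window.

1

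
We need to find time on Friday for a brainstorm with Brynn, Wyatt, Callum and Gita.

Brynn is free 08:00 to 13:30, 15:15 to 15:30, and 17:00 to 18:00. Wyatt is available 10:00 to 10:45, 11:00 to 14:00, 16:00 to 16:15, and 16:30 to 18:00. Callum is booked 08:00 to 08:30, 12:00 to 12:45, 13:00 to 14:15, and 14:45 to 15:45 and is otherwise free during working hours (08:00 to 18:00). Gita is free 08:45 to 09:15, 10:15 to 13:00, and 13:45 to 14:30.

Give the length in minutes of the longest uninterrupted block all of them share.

Callum free within 08:00–18:00: 08:30–12:00, 12:45–13:00, 14:15–14:45, 15:45–18:00.
Brynn ∩ Wyatt: 10:00–10:45, 11:00–13:30, 17:00–18:00.
Brynn ∩ Wyatt ∩ Callum: 10:00–10:45, 11:00–12:00, 12:45–13:00, 17:00–18:00.
Brynn ∩ Wyatt ∩ Callum ∩ Gita: 10:15–10:45, 11:00–12:00, 12:45–13:00.
Common window lengths: 30, 60, 15 min; longest is 60.

60 minutes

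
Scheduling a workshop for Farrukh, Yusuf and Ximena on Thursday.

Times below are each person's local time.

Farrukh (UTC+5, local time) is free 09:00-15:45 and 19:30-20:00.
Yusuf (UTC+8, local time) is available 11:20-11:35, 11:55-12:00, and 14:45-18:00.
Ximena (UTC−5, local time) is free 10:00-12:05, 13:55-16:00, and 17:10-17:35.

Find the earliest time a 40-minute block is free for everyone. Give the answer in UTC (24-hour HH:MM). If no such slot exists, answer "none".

Farrukh → UTC: 04:00–10:45, 14:30–15:00.
Yusuf → UTC: 03:20–03:35, 03:55–04:00, 06:45–10:00.
Ximena → UTC: 15:00–17:05, 18:55–21:00, 22:10–22:35.
Farrukh ∩ Yusuf: 06:45–10:00.
Farrukh ∩ Yusuf ∩ Ximena: (none).
Windows ≥ 40 min: (none).

none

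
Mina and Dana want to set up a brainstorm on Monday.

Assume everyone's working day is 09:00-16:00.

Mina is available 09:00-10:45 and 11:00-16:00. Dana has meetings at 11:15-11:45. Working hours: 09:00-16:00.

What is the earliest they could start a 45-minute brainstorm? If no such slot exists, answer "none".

09:00

Dana free within 09:00–16:00: 09:00–11:15, 11:45–16:00.
Mina ∩ Dana: 09:00–10:45, 11:00–11:15, 11:45–16:00.
Windows ≥ 45 min: 09:00–10:45, 11:45–16:00.
Earliest such window starts at 09:00.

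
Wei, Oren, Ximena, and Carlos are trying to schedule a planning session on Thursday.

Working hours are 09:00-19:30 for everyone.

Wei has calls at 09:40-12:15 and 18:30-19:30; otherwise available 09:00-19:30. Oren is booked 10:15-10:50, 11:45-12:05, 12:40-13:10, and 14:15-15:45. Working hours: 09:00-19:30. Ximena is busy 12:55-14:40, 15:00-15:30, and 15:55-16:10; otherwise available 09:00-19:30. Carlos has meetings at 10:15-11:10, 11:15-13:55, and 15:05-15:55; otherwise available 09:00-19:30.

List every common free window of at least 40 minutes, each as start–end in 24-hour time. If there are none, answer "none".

09:00–09:40, 16:10–18:30

Wei free within 09:00–19:30: 09:00–09:40, 12:15–18:30.
Oren free within 09:00–19:30: 09:00–10:15, 10:50–11:45, 12:05–12:40, 13:10–14:15, 15:45–19:30.
Ximena free within 09:00–19:30: 09:00–12:55, 14:40–15:00, 15:30–15:55, 16:10–19:30.
Carlos free within 09:00–19:30: 09:00–10:15, 11:10–11:15, 13:55–15:05, 15:55–19:30.
Wei ∩ Oren: 09:00–09:40, 12:15–12:40, 13:10–14:15, 15:45–18:30.
Wei ∩ Oren ∩ Ximena: 09:00–09:40, 12:15–12:40, 15:45–15:55, 16:10–18:30.
Wei ∩ Oren ∩ Ximena ∩ Carlos: 09:00–09:40, 16:10–18:30.
Windows ≥ 40 min: 09:00–09:40, 16:10–18:30.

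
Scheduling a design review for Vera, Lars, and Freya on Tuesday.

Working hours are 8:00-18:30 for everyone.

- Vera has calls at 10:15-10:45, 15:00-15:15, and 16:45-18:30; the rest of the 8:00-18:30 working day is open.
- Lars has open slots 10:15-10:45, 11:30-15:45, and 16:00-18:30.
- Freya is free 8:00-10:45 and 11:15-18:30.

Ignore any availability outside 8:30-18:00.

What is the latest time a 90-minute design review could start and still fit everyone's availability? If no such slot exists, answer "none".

13:30

Vera free within 08:00–18:30: 08:00–10:15, 10:45–15:00, 15:15–16:45.
Vera ∩ Lars: 11:30–15:00, 15:15–15:45, 16:00–16:45.
Vera ∩ Lars ∩ Freya: 11:30–15:00, 15:15–15:45, 16:00–16:45.
Restricted to 08:30–18:00: 11:30–15:00, 15:15–15:45, 16:00–16:45.
Windows ≥ 90 min: 11:30–15:00.
Latest start in the last window 11:30–15:00 is 15:00 − 90 min = 13:30.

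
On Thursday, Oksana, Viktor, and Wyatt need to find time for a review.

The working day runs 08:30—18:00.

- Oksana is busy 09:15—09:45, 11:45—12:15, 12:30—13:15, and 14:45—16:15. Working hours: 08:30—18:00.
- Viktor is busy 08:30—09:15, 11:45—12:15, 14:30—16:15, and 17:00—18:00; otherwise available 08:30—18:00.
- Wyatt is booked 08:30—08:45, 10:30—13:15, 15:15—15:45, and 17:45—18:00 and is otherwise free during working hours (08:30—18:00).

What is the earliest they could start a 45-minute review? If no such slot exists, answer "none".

09:45

Oksana free within 08:30–18:00: 08:30–09:15, 09:45–11:45, 12:15–12:30, 13:15–14:45, 16:15–18:00.
Viktor free within 08:30–18:00: 09:15–11:45, 12:15–14:30, 16:15–17:00.
Wyatt free within 08:30–18:00: 08:45–10:30, 13:15–15:15, 15:45–17:45.
Oksana ∩ Viktor: 09:45–11:45, 12:15–12:30, 13:15–14:30, 16:15–17:00.
Oksana ∩ Viktor ∩ Wyatt: 09:45–10:30, 13:15–14:30, 16:15–17:00.
Windows ≥ 45 min: 09:45–10:30, 13:15–14:30, 16:15–17:00.
Earliest such window starts at 09:45.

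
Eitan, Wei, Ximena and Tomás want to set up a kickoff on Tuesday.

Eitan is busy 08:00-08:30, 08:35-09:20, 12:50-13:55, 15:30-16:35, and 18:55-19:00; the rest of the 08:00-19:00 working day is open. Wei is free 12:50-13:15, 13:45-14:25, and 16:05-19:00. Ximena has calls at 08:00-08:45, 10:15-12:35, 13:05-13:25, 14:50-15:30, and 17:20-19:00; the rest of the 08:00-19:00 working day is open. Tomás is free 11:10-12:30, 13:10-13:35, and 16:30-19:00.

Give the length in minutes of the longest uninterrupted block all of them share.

Eitan free within 08:00–19:00: 08:30–08:35, 09:20–12:50, 13:55–15:30, 16:35–18:55.
Ximena free within 08:00–19:00: 08:45–10:15, 12:35–13:05, 13:25–14:50, 15:30–17:20.
Eitan ∩ Wei: 13:55–14:25, 16:35–18:55.
Eitan ∩ Wei ∩ Ximena: 13:55–14:25, 16:35–17:20.
Eitan ∩ Wei ∩ Ximena ∩ Tomás: 16:35–17:20.
Single common window of 45 minutes.

45 minutes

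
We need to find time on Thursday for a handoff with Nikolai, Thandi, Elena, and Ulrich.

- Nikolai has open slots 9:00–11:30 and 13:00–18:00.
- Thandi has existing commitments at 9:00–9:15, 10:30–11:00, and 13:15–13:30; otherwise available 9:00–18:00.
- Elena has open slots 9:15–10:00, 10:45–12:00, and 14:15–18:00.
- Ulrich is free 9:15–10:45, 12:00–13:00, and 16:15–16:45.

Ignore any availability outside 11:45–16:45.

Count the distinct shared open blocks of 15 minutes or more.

Thandi free within 09:00–18:00: 09:15–10:30, 11:00–13:15, 13:30–18:00.
Nikolai ∩ Thandi: 09:15–10:30, 11:00–11:30, 13:00–13:15, 13:30–18:00.
Nikolai ∩ Thandi ∩ Elena: 09:15–10:00, 11:00–11:30, 14:15–18:00.
Nikolai ∩ Thandi ∩ Elena ∩ Ulrich: 09:15–10:00, 16:15–16:45.
Restricted to 11:45–16:45: 16:15–16:45.
Windows ≥ 15 min: 16:15–16:45.
That's 1 window.

1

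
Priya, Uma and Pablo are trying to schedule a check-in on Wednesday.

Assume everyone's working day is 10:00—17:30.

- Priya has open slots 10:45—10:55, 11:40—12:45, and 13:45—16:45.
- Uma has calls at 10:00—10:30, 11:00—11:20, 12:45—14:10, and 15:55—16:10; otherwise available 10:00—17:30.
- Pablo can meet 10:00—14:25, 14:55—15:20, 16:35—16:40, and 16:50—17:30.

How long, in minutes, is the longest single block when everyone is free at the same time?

Uma free within 10:00–17:30: 10:30–11:00, 11:20–12:45, 14:10–15:55, 16:10–17:30.
Priya ∩ Uma: 10:45–10:55, 11:40–12:45, 14:10–15:55, 16:10–16:45.
Priya ∩ Uma ∩ Pablo: 10:45–10:55, 11:40–12:45, 14:10–14:25, 14:55–15:20, 16:35–16:40.
Common window lengths: 10, 65, 15, 25, 5 min; longest is 65.

65 minutes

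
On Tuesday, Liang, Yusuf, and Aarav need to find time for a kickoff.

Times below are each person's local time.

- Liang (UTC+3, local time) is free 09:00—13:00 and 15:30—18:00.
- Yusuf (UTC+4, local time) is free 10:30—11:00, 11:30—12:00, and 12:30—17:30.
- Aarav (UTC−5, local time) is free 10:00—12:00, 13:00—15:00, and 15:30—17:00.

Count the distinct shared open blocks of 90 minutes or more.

Liang → UTC: 06:00–10:00, 12:30–15:00.
Yusuf → UTC: 06:30–07:00, 07:30–08:00, 08:30–13:30.
Aarav → UTC: 15:00–17:00, 18:00–20:00, 20:30–22:00.
Liang ∩ Yusuf: 06:30–07:00, 07:30–08:00, 08:30–10:00, 12:30–13:30.
Liang ∩ Yusuf ∩ Aarav: (none).
Windows ≥ 90 min: (none).
That's 0 windows.

0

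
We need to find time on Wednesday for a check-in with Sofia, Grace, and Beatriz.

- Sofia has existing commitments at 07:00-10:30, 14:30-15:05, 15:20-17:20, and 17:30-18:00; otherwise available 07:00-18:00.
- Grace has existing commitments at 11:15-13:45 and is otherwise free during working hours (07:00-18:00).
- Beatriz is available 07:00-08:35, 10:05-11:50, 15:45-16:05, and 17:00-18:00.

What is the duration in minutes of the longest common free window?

Sofia free within 07:00–18:00: 10:30–14:30, 15:05–15:20, 17:20–17:30.
Grace free within 07:00–18:00: 07:00–11:15, 13:45–18:00.
Sofia ∩ Grace: 10:30–11:15, 13:45–14:30, 15:05–15:20, 17:20–17:30.
Sofia ∩ Grace ∩ Beatriz: 10:30–11:15, 17:20–17:30.
Common window lengths: 45, 10 min; longest is 45.

45 minutes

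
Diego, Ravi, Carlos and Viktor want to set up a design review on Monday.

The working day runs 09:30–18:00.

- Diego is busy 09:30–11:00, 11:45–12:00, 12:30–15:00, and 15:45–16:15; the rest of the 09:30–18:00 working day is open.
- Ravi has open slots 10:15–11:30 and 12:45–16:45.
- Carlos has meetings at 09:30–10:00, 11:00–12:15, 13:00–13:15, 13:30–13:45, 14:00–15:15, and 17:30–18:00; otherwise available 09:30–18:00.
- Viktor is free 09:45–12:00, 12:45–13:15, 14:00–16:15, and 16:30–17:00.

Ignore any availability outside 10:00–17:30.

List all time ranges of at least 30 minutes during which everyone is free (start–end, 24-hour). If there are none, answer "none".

Diego free within 09:30–18:00: 11:00–11:45, 12:00–12:30, 15:00–15:45, 16:15–18:00.
Carlos free within 09:30–18:00: 10:00–11:00, 12:15–13:00, 13:15–13:30, 13:45–14:00, 15:15–17:30.
Diego ∩ Ravi: 11:00–11:30, 15:00–15:45, 16:15–16:45.
Diego ∩ Ravi ∩ Carlos: 15:15–15:45, 16:15–16:45.
Diego ∩ Ravi ∩ Carlos ∩ Viktor: 15:15–15:45, 16:30–16:45.
Restricted to 10:00–17:30: 15:15–15:45, 16:30–16:45.
Windows ≥ 30 min: 15:15–15:45.

15:15–15:45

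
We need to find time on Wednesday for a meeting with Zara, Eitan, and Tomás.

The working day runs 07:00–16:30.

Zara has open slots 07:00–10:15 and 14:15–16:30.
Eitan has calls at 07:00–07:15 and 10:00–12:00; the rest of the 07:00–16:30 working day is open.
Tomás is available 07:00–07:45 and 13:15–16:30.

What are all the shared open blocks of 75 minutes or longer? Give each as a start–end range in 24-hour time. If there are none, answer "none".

14:15–16:30

Eitan free within 07:00–16:30: 07:15–10:00, 12:00–16:30.
Zara ∩ Eitan: 07:15–10:00, 14:15–16:30.
Zara ∩ Eitan ∩ Tomás: 07:15–07:45, 14:15–16:30.
Windows ≥ 75 min: 14:15–16:30.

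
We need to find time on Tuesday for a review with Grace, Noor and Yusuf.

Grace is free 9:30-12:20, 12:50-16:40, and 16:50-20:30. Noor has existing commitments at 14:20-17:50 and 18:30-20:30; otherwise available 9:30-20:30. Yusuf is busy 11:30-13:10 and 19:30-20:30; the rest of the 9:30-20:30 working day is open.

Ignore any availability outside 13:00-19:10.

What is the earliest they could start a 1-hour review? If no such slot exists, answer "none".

Noor free within 09:30–20:30: 09:30–14:20, 17:50–18:30.
Yusuf free within 09:30–20:30: 09:30–11:30, 13:10–19:30.
Grace ∩ Noor: 09:30–12:20, 12:50–14:20, 17:50–18:30.
Grace ∩ Noor ∩ Yusuf: 09:30–11:30, 13:10–14:20, 17:50–18:30.
Restricted to 13:00–19:10: 13:10–14:20, 17:50–18:30.
Windows ≥ 60 min: 13:10–14:20.
Earliest such window starts at 13:10.

13:10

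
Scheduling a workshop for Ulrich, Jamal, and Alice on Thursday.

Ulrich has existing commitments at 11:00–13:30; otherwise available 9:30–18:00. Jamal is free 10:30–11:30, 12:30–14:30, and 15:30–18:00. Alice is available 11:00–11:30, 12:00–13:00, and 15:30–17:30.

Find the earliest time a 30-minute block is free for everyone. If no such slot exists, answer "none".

Ulrich free within 09:30–18:00: 09:30–11:00, 13:30–18:00.
Ulrich ∩ Jamal: 10:30–11:00, 13:30–14:30, 15:30–18:00.
Ulrich ∩ Jamal ∩ Alice: 15:30–17:30.
Windows ≥ 30 min: 15:30–17:30.
Earliest such window starts at 15:30.

15:30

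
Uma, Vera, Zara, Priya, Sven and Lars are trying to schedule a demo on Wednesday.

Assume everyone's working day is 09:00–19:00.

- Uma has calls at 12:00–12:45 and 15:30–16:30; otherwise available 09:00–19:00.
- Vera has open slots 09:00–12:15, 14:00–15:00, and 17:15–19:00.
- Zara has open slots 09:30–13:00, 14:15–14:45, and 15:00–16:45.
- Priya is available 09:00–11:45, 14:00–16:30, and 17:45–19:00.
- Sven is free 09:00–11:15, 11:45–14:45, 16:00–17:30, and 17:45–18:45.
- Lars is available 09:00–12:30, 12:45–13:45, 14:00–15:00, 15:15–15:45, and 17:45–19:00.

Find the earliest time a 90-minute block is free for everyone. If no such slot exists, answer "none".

09:30

Uma free within 09:00–19:00: 09:00–12:00, 12:45–15:30, 16:30–19:00.
Uma ∩ Vera: 09:00–12:00, 14:00–15:00, 17:15–19:00.
Uma ∩ Vera ∩ Zara: 09:30–12:00, 14:15–14:45.
Uma ∩ Vera ∩ Zara ∩ Priya: 09:30–11:45, 14:15–14:45.
Uma ∩ Vera ∩ Zara ∩ Priya ∩ Sven: 09:30–11:15, 14:15–14:45.
Uma ∩ Vera ∩ Zara ∩ Priya ∩ Sven ∩ Lars: 09:30–11:15, 14:15–14:45.
Windows ≥ 90 min: 09:30–11:15.
Earliest such window starts at 09:30.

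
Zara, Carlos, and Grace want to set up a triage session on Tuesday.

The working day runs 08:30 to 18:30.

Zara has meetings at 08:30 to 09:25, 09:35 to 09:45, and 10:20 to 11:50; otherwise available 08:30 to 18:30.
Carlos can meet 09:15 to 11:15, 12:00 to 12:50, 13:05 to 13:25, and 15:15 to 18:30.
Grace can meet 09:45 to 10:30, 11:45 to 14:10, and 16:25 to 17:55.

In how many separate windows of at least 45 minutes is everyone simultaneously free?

Zara free within 08:30–18:30: 09:25–09:35, 09:45–10:20, 11:50–18:30.
Zara ∩ Carlos: 09:25–09:35, 09:45–10:20, 12:00–12:50, 13:05–13:25, 15:15–18:30.
Zara ∩ Carlos ∩ Grace: 09:45–10:20, 12:00–12:50, 13:05–13:25, 16:25–17:55.
Windows ≥ 45 min: 12:00–12:50, 16:25–17:55.
That's 2 windows.

2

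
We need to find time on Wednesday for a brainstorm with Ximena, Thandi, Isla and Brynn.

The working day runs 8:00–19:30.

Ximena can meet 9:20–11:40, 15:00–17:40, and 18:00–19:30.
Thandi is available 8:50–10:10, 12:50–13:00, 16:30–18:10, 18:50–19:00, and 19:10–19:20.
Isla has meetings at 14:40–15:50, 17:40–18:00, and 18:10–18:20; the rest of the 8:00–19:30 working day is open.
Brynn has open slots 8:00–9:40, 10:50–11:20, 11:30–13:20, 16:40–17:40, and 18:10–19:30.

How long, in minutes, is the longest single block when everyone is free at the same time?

60 minutes

Isla free within 08:00–19:30: 08:00–14:40, 15:50–17:40, 18:00–18:10, 18:20–19:30.
Ximena ∩ Thandi: 09:20–10:10, 16:30–17:40, 18:00–18:10, 18:50–19:00, 19:10–19:20.
Ximena ∩ Thandi ∩ Isla: 09:20–10:10, 16:30–17:40, 18:00–18:10, 18:50–19:00, 19:10–19:20.
Ximena ∩ Thandi ∩ Isla ∩ Brynn: 09:20–09:40, 16:40–17:40, 18:50–19:00, 19:10–19:20.
Common window lengths: 20, 60, 10, 10 min; longest is 60.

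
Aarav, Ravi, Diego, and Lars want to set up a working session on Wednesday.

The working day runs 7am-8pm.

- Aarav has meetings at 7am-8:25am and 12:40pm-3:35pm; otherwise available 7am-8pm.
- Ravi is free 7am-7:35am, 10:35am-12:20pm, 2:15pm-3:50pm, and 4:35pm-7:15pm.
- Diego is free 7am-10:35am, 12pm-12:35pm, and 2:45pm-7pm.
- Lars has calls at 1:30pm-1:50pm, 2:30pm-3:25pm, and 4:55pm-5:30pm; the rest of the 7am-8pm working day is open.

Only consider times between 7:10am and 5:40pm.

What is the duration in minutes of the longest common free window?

20 minutes

Aarav free within 07:00–20:00: 08:25–12:40, 15:35–20:00.
Lars free within 07:00–20:00: 07:00–13:30, 13:50–14:30, 15:25–16:55, 17:30–20:00.
Aarav ∩ Ravi: 10:35–12:20, 15:35–15:50, 16:35–19:15.
Aarav ∩ Ravi ∩ Diego: 12:00–12:20, 15:35–15:50, 16:35–19:00.
Aarav ∩ Ravi ∩ Diego ∩ Lars: 12:00–12:20, 15:35–15:50, 16:35–16:55, 17:30–19:00.
Restricted to 07:10–17:40: 12:00–12:20, 15:35–15:50, 16:35–16:55, 17:30–17:40.
Common window lengths: 20, 15, 20, 10 min; longest is 20.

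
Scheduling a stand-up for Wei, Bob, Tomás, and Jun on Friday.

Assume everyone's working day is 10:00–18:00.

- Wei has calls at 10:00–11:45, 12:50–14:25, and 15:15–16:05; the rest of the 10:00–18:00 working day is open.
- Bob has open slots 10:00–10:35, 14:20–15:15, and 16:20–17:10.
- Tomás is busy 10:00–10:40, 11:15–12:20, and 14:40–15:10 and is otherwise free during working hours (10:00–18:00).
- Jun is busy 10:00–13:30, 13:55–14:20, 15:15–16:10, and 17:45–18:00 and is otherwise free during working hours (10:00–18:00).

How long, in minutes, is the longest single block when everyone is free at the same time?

50 minutes

Wei free within 10:00–18:00: 11:45–12:50, 14:25–15:15, 16:05–18:00.
Tomás free within 10:00–18:00: 10:40–11:15, 12:20–14:40, 15:10–18:00.
Jun free within 10:00–18:00: 13:30–13:55, 14:20–15:15, 16:10–17:45.
Wei ∩ Bob: 14:25–15:15, 16:20–17:10.
Wei ∩ Bob ∩ Tomás: 14:25–14:40, 15:10–15:15, 16:20–17:10.
Wei ∩ Bob ∩ Tomás ∩ Jun: 14:25–14:40, 15:10–15:15, 16:20–17:10.
Common window lengths: 15, 5, 50 min; longest is 50.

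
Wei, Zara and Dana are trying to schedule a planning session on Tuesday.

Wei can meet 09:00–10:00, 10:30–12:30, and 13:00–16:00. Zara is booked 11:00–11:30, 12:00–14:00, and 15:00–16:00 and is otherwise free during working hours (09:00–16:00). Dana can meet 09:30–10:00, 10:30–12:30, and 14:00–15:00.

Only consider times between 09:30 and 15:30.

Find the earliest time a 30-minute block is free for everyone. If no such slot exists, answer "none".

09:30

Zara free within 09:00–16:00: 09:00–11:00, 11:30–12:00, 14:00–15:00.
Wei ∩ Zara: 09:00–10:00, 10:30–11:00, 11:30–12:00, 14:00–15:00.
Wei ∩ Zara ∩ Dana: 09:30–10:00, 10:30–11:00, 11:30–12:00, 14:00–15:00.
Restricted to 09:30–15:30: 09:30–10:00, 10:30–11:00, 11:30–12:00, 14:00–15:00.
Windows ≥ 30 min: 09:30–10:00, 10:30–11:00, 11:30–12:00, 14:00–15:00.
Earliest such window starts at 09:30.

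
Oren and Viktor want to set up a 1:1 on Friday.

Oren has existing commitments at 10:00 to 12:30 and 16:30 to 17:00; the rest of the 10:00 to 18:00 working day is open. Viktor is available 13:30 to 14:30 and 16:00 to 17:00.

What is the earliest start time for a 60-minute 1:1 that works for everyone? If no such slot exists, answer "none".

Oren free within 10:00–18:00: 12:30–16:30, 17:00–18:00.
Oren ∩ Viktor: 13:30–14:30, 16:00–16:30.
Windows ≥ 60 min: 13:30–14:30.
Earliest such window starts at 13:30.

13:30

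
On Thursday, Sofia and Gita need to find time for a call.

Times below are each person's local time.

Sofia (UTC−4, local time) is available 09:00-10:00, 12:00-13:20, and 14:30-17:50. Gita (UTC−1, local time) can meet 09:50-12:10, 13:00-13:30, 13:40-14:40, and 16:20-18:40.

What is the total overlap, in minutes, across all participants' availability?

80 minutes

Sofia → UTC: 13:00–14:00, 16:00–17:20, 18:30–21:50.
Gita → UTC: 10:50–13:10, 14:00–14:30, 14:40–15:40, 17:20–19:40.
Sofia ∩ Gita: 13:00–13:10, 18:30–19:40.
Total common minutes: 10 + 70 = 80.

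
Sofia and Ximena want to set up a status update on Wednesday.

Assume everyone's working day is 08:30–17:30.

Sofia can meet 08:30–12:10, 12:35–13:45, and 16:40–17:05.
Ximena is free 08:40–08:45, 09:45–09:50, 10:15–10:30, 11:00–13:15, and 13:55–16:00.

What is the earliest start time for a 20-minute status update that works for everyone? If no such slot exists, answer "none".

11:00

Sofia ∩ Ximena: 08:40–08:45, 09:45–09:50, 10:15–10:30, 11:00–12:10, 12:35–13:15.
Windows ≥ 20 min: 11:00–12:10, 12:35–13:15.
Earliest such window starts at 11:00.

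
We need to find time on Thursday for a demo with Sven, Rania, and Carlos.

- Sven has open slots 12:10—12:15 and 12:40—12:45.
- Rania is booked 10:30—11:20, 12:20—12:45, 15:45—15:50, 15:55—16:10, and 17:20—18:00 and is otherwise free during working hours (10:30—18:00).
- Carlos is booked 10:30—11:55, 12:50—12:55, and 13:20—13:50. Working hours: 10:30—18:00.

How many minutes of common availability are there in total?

5 minutes

Rania free within 10:30–18:00: 11:20–12:20, 12:45–15:45, 15:50–15:55, 16:10–17:20.
Carlos free within 10:30–18:00: 11:55–12:50, 12:55–13:20, 13:50–18:00.
Sven ∩ Rania: 12:10–12:15.
Sven ∩ Rania ∩ Carlos: 12:10–12:15.
Total common minutes: 5.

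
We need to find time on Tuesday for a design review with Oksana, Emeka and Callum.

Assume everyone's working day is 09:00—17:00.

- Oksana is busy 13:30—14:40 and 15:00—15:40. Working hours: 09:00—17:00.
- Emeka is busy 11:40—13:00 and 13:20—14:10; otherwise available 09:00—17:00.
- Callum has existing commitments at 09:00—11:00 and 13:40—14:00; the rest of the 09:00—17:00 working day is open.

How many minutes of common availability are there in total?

Oksana free within 09:00–17:00: 09:00–13:30, 14:40–15:00, 15:40–17:00.
Emeka free within 09:00–17:00: 09:00–11:40, 13:00–13:20, 14:10–17:00.
Callum free within 09:00–17:00: 11:00–13:40, 14:00–17:00.
Oksana ∩ Emeka: 09:00–11:40, 13:00–13:20, 14:40–15:00, 15:40–17:00.
Oksana ∩ Emeka ∩ Callum: 11:00–11:40, 13:00–13:20, 14:40–15:00, 15:40–17:00.
Total common minutes: 40 + 20 + 20 + 80 = 160.

160 minutes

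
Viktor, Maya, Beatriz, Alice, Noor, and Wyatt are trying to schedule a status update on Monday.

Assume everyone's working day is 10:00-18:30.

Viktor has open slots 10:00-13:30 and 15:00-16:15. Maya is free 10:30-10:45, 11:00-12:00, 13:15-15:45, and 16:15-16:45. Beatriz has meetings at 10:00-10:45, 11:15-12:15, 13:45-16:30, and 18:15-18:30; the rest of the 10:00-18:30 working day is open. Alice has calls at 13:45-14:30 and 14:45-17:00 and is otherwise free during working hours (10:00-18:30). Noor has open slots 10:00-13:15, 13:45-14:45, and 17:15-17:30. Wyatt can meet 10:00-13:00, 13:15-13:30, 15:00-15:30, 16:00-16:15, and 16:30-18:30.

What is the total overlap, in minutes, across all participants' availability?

15 minutes

Beatriz free within 10:00–18:30: 10:45–11:15, 12:15–13:45, 16:30–18:15.
Alice free within 10:00–18:30: 10:00–13:45, 14:30–14:45, 17:00–18:30.
Viktor ∩ Maya: 10:30–10:45, 11:00–12:00, 13:15–13:30, 15:00–15:45.
Viktor ∩ Maya ∩ Beatriz: 11:00–11:15, 13:15–13:30.
Viktor ∩ Maya ∩ Beatriz ∩ Alice: 11:00–11:15, 13:15–13:30.
Viktor ∩ Maya ∩ Beatriz ∩ Alice ∩ Noor: 11:00–11:15.
Viktor ∩ Maya ∩ Beatriz ∩ Alice ∩ Noor ∩ Wyatt: 11:00–11:15.
Total common minutes: 15.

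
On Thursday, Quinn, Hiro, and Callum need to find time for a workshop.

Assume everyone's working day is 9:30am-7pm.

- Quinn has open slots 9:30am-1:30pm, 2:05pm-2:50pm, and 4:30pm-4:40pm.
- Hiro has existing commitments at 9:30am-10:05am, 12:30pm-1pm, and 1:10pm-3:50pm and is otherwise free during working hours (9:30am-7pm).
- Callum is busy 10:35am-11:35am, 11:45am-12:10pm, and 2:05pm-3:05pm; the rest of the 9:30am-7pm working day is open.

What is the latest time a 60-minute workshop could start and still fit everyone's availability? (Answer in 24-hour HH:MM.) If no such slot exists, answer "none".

Hiro free within 09:30–19:00: 10:05–12:30, 13:00–13:10, 15:50–19:00.
Callum free within 09:30–19:00: 09:30–10:35, 11:35–11:45, 12:10–14:05, 15:05–19:00.
Quinn ∩ Hiro: 10:05–12:30, 13:00–13:10, 16:30–16:40.
Quinn ∩ Hiro ∩ Callum: 10:05–10:35, 11:35–11:45, 12:10–12:30, 13:00–13:10, 16:30–16:40.
Windows ≥ 60 min: (none).

none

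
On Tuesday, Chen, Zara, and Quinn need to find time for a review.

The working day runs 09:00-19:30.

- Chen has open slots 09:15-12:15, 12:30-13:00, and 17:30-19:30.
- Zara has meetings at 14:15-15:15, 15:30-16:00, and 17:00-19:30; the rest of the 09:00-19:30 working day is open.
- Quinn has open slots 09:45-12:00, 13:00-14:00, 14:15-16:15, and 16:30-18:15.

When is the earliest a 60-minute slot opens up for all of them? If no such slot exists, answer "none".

09:45

Zara free within 09:00–19:30: 09:00–14:15, 15:15–15:30, 16:00–17:00.
Chen ∩ Zara: 09:15–12:15, 12:30–13:00.
Chen ∩ Zara ∩ Quinn: 09:45–12:00.
Windows ≥ 60 min: 09:45–12:00.
Earliest such window starts at 09:45.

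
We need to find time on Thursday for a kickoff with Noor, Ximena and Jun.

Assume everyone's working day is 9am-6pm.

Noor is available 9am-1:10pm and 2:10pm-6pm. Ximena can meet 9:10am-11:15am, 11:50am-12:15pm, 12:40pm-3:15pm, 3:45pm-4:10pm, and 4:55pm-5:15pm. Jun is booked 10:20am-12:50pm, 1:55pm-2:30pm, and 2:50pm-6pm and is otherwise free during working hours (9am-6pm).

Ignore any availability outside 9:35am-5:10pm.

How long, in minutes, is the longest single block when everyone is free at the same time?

45 minutes

Jun free within 09:00–18:00: 09:00–10:20, 12:50–13:55, 14:30–14:50.
Noor ∩ Ximena: 09:10–11:15, 11:50–12:15, 12:40–13:10, 14:10–15:15, 15:45–16:10, 16:55–17:15.
Noor ∩ Ximena ∩ Jun: 09:10–10:20, 12:50–13:10, 14:30–14:50.
Restricted to 09:35–17:10: 09:35–10:20, 12:50–13:10, 14:30–14:50.
Common window lengths: 45, 20, 20 min; longest is 45.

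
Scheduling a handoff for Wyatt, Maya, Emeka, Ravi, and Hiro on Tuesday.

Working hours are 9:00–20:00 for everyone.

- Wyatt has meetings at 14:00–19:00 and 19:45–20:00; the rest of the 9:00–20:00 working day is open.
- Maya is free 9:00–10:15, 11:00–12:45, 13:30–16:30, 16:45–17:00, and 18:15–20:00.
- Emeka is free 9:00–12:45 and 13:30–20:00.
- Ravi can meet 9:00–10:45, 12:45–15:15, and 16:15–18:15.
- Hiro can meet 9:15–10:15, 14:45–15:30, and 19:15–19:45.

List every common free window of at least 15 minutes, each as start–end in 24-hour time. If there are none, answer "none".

Wyatt free within 09:00–20:00: 09:00–14:00, 19:00–19:45.
Wyatt ∩ Maya: 09:00–10:15, 11:00–12:45, 13:30–14:00, 19:00–19:45.
Wyatt ∩ Maya ∩ Emeka: 09:00–10:15, 11:00–12:45, 13:30–14:00, 19:00–19:45.
Wyatt ∩ Maya ∩ Emeka ∩ Ravi: 09:00–10:15, 13:30–14:00.
Wyatt ∩ Maya ∩ Emeka ∩ Ravi ∩ Hiro: 09:15–10:15.
Windows ≥ 15 min: 09:15–10:15.

09:15–10:15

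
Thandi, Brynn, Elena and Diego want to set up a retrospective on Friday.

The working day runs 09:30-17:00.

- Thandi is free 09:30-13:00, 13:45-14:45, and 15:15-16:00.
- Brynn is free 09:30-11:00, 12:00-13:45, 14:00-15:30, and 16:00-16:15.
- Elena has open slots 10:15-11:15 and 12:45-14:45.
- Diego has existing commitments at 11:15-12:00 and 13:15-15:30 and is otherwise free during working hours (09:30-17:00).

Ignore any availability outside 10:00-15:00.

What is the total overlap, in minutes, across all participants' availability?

Diego free within 09:30–17:00: 09:30–11:15, 12:00–13:15, 15:30–17:00.
Thandi ∩ Brynn: 09:30–11:00, 12:00–13:00, 14:00–14:45, 15:15–15:30.
Thandi ∩ Brynn ∩ Elena: 10:15–11:00, 12:45–13:00, 14:00–14:45.
Thandi ∩ Brynn ∩ Elena ∩ Diego: 10:15–11:00, 12:45–13:00.
Restricted to 10:00–15:00: 10:15–11:00, 12:45–13:00.
Total common minutes: 45 + 15 = 60.

60 minutes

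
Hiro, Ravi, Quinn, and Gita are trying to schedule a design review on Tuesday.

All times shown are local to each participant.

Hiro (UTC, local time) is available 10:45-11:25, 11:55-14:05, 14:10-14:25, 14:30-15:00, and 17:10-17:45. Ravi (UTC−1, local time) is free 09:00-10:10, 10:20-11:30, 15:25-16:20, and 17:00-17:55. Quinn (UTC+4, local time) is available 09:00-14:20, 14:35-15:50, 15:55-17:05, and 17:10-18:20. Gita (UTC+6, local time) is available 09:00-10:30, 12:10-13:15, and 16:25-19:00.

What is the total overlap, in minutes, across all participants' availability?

65 minutes

Hiro → UTC: 10:45–11:25, 11:55–14:05, 14:10–14:25, 14:30–15:00, 17:10–17:45.
Ravi → UTC: 10:00–11:10, 11:20–12:30, 16:25–17:20, 18:00–18:55.
Quinn → UTC: 05:00–10:20, 10:35–11:50, 11:55–13:05, 13:10–14:20.
Gita → UTC: 03:00–04:30, 06:10–07:15, 10:25–13:00.
Hiro ∩ Ravi: 10:45–11:10, 11:20–11:25, 11:55–12:30, 17:10–17:20.
Hiro ∩ Ravi ∩ Quinn: 10:45–11:10, 11:20–11:25, 11:55–12:30.
Hiro ∩ Ravi ∩ Quinn ∩ Gita: 10:45–11:10, 11:20–11:25, 11:55–12:30.
Total common minutes: 25 + 5 + 35 = 65.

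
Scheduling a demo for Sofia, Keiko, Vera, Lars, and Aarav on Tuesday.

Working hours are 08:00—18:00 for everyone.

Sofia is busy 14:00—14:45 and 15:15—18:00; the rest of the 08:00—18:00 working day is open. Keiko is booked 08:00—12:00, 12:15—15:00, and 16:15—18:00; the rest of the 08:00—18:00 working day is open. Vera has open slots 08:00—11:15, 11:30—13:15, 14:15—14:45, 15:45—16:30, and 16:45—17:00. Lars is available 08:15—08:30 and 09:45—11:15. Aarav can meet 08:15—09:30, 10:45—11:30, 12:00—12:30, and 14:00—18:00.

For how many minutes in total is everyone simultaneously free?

0 minutes

Sofia free within 08:00–18:00: 08:00–14:00, 14:45–15:15.
Keiko free within 08:00–18:00: 12:00–12:15, 15:00–16:15.
Sofia ∩ Keiko: 12:00–12:15, 15:00–15:15.
Sofia ∩ Keiko ∩ Vera: 12:00–12:15.
Sofia ∩ Keiko ∩ Vera ∩ Lars: (none).
Sofia ∩ Keiko ∩ Vera ∩ Lars ∩ Aarav: (none).
Total common minutes: 0.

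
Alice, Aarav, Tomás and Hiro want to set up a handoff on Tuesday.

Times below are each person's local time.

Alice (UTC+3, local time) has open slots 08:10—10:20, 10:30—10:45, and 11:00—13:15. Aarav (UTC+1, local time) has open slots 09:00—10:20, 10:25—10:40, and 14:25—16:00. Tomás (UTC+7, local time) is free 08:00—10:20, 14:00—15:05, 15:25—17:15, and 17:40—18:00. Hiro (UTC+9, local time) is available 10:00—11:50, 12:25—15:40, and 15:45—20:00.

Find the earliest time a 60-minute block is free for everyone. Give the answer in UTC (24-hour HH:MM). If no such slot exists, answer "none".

Alice → UTC: 05:10–07:20, 07:30–07:45, 08:00–10:15.
Aarav → UTC: 08:00–09:20, 09:25–09:40, 13:25–15:00.
Tomás → UTC: 01:00–03:20, 07:00–08:05, 08:25–10:15, 10:40–11:00.
Hiro → UTC: 01:00–02:50, 03:25–06:40, 06:45–11:00.
Alice ∩ Aarav: 08:00–09:20, 09:25–09:40.
Alice ∩ Aarav ∩ Tomás: 08:00–08:05, 08:25–09:20, 09:25–09:40.
Alice ∩ Aarav ∩ Tomás ∩ Hiro: 08:00–08:05, 08:25–09:20, 09:25–09:40.
Windows ≥ 60 min: (none).

none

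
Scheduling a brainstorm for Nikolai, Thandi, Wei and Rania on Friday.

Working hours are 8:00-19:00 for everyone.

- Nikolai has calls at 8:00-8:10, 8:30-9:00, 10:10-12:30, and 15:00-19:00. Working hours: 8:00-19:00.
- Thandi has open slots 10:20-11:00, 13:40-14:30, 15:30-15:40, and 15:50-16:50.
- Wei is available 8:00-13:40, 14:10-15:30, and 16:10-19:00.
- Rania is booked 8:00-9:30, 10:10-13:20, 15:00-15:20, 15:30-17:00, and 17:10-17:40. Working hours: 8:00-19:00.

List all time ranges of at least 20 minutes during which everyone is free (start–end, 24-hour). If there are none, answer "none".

14:10–14:30

Nikolai free within 08:00–19:00: 08:10–08:30, 09:00–10:10, 12:30–15:00.
Rania free within 08:00–19:00: 09:30–10:10, 13:20–15:00, 15:20–15:30, 17:00–17:10, 17:40–19:00.
Nikolai ∩ Thandi: 13:40–14:30.
Nikolai ∩ Thandi ∩ Wei: 14:10–14:30.
Nikolai ∩ Thandi ∩ Wei ∩ Rania: 14:10–14:30.
Windows ≥ 20 min: 14:10–14:30.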